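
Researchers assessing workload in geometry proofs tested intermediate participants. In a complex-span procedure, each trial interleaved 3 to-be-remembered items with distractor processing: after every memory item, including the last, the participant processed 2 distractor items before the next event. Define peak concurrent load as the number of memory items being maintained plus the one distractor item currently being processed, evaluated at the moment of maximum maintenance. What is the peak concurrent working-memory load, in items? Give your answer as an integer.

Maintenance is greatest during the distractor(s) after memory item 3: all 3 memory items are being held.
One distractor item is concurrently being processed.
Peak concurrent load = 3 + 1 = 4 items.

4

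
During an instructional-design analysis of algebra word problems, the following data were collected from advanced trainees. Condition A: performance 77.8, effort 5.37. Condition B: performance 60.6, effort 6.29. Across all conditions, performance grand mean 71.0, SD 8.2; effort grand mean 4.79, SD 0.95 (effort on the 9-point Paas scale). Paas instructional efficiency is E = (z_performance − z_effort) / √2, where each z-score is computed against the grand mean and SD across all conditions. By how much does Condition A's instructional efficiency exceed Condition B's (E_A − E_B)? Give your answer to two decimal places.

2.17

Condition A: z_P = (77.8 − 71.0)/8.2 = 0.8293; z_E = (5.37 − 4.79)/0.95 = 0.6105; E_A = (0.8293 − 0.6105)/√2 = 0.1547.
Condition B: z_P = (60.6 − 71.0)/8.2 = -1.2683; z_E = (6.29 − 4.79)/0.95 = 1.5789; E_B = (-1.2683 − 1.5789)/√2 = -2.0133.
E_A − E_B = 0.1547 − (-2.0133) = 2.1680 ≈ 2.17.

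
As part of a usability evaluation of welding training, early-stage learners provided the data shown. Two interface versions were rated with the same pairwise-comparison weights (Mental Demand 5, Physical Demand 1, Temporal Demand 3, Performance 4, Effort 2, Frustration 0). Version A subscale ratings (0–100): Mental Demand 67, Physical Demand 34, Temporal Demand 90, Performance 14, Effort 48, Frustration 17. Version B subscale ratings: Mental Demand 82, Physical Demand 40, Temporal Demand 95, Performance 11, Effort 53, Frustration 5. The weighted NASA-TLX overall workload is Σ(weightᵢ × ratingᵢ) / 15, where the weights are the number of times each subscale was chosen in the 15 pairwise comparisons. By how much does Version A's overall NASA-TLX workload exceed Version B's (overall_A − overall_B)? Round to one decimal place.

Version A weighted sum = 5·67 + 1·34 + 3·90 + 4·14 + 2·48 + 0·17 = 335 + 34 + 270 + 56 + 96 + 0 = 791; overall_A = 791/15 = 52.7333.
Version B weighted sum = 5·82 + 1·40 + 3·95 + 4·11 + 2·53 + 0·5 = 410 + 40 + 285 + 44 + 106 + 0 = 885; overall_B = 885/15 = 59.0000.
Difference = 52.7333 − 59.0000 = -6.2667 ≈ -6.3.

-6.3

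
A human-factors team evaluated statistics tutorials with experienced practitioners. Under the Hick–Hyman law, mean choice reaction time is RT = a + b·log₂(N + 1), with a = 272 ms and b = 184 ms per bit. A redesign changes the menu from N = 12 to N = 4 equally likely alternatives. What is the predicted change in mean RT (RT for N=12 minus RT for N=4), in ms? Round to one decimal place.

RT(12) = 272 + 184·log₂(13) = 272 + 184·3.7004 = 952.8736 ms.
RT(4) = 272 + 184·log₂(5) = 272 + 184·2.3219 = 699.2296 ms.
Difference = 952.8736 − 699.2296 = 253.6440 ≈ 253.6 ms.

253.6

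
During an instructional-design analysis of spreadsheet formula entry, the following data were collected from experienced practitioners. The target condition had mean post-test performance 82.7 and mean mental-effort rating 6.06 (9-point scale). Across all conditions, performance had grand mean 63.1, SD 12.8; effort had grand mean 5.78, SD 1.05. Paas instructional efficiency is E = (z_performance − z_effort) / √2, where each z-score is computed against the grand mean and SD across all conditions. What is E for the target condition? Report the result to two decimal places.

0.89

z_performance = (82.7 − 63.1) / 12.8 = 19.6000 / 12.8 = 1.5312.
z_effort = (6.06 − 5.78) / 1.05 = 0.2800 / 1.05 = 0.2667.
z_P − z_E = 1.5312 − 0.2667 = 1.2645.
E = 1.2645 / √2 = 1.2645 / 1.41421 = 0.8941 ≈ 0.89.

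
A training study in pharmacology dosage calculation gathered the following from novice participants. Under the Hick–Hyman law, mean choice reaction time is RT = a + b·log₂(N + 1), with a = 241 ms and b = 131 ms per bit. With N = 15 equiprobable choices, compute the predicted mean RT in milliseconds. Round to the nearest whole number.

765

log₂(15 + 1) = log₂(16) = 4.0000.
RT = 241 + 131 × 4.0000 = 241 + 524.0000 = 765.0000 ms.
≈ 765 ms.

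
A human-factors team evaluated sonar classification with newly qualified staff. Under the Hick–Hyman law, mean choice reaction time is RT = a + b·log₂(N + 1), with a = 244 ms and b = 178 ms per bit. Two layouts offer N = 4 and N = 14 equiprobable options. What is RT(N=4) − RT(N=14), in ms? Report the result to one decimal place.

-282.1

RT(4) = 244 + 178·log₂(5) = 244 + 178·2.3219 = 657.2982 ms.
RT(14) = 244 + 178·log₂(15) = 244 + 178·3.9069 = 939.4282 ms.
Difference = 657.2982 − 939.4282 = -282.1300 ≈ -282.1 ms.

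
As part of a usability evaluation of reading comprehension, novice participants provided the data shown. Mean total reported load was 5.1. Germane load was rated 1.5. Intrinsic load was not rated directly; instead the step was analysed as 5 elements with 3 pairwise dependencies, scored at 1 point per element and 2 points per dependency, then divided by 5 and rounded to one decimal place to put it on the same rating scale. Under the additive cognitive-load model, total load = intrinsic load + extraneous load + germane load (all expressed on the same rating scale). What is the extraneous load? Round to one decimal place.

Intrinsic (element-interactivity): (5 × 1 + 3 × 2) / 5 = 11 / 5 = 2.2000 → 2.2.
extraneous load = total − intrinsic − germane
             = 5.1 − 2.2 − 1.5 = 1.4.

1.4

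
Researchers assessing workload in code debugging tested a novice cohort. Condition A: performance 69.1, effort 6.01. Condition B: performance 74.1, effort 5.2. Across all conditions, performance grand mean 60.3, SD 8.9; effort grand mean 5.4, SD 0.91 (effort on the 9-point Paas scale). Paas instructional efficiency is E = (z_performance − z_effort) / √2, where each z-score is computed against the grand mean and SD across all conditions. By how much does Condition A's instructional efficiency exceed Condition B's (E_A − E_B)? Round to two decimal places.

Condition A: z_P = (69.1 − 60.3)/8.9 = 0.9888; z_E = (6.01 − 5.4)/0.91 = 0.6703; E_A = (0.9888 − 0.6703)/√2 = 0.2252.
Condition B: z_P = (74.1 − 60.3)/8.9 = 1.5506; z_E = (5.2 − 5.4)/0.91 = -0.2198; E_B = (1.5506 − (-0.2198))/√2 = 1.2519.
E_A − E_B = 0.2252 − 1.2519 = -1.0267 ≈ -1.03.

-1.03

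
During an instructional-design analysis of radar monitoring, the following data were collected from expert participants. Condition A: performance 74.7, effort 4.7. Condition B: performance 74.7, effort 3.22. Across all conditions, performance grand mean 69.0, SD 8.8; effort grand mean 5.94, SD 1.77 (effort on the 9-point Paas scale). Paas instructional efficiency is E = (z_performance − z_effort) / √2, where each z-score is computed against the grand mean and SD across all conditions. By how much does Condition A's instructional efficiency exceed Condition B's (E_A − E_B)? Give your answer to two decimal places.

Condition A: z_P = (74.7 − 69.0)/8.8 = 0.6477; z_E = (4.7 − 5.94)/1.77 = -0.7006; E_A = (0.6477 − (-0.7006))/√2 = 0.9534.
Condition B: z_P = (74.7 − 69.0)/8.8 = 0.6477; z_E = (3.22 − 5.94)/1.77 = -1.5367; E_B = (0.6477 − (-1.5367))/√2 = 1.5446.
E_A − E_B = 0.9534 − 1.5446 = -0.5912 ≈ -0.59.

-0.59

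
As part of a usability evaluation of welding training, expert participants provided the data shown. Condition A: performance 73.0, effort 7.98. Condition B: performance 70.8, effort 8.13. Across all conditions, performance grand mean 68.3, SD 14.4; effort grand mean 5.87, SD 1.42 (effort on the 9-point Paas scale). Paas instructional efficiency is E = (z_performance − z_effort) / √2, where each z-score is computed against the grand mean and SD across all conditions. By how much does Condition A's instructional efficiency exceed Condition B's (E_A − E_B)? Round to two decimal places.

Condition A: z_P = (73.0 − 68.3)/14.4 = 0.3264; z_E = (7.98 − 5.87)/1.42 = 1.4859; E_A = (0.3264 − 1.4859)/√2 = -0.8199.
Condition B: z_P = (70.8 − 68.3)/14.4 = 0.1736; z_E = (8.13 − 5.87)/1.42 = 1.5915; E_B = (0.1736 − 1.5915)/√2 = -1.0026.
E_A − E_B = -0.8199 − (-1.0026) = 0.1827 ≈ 0.18.

0.18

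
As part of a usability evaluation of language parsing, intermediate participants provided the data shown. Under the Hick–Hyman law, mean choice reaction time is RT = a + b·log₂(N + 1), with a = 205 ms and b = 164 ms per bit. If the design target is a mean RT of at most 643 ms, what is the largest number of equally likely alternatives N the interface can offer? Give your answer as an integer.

5

Set 205 + 164·log₂(N + 1) ≤ 643.
log₂(N + 1) ≤ (643 − 205) / 164 = 2.6707.
N + 1 ≤ 2^2.6707 = 6.3674.
N ≤ 5.3674, so the largest integer N is 5.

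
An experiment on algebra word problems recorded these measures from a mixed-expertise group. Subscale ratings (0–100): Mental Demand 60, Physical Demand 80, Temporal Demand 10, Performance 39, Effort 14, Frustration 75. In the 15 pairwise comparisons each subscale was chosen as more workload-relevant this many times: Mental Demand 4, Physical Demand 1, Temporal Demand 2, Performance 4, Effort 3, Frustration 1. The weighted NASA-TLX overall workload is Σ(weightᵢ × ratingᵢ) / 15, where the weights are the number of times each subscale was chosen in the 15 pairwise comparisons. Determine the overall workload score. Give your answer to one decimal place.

40.9

The tallies are the weights (they sum to 15).
Weighted sum = 4·60 + 1·80 + 2·10 + 4·39 + 3·14 + 1·75
            = 240 + 80 + 20 + 156 + 42 + 75 = 613.
Overall workload = 613 / 15 = 40.8667 ≈ 40.9.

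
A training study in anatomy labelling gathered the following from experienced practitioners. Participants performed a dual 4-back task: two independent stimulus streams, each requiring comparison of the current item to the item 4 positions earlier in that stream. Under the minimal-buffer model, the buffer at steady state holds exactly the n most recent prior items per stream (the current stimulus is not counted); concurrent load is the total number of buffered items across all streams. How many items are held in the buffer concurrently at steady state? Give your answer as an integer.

8

Each stream's buffer holds its 4 most recent prior items.
Two independent streams: 2 × 4 = 8 buffered items at steady state.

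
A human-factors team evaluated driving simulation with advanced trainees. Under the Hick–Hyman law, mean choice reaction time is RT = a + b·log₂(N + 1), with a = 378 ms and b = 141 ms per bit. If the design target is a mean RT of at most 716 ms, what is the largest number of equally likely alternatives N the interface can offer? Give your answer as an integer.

Set 378 + 141·log₂(N + 1) ≤ 716.
log₂(N + 1) ≤ (716 − 378) / 141 = 2.3972.
N + 1 ≤ 2^2.3972 = 5.2678.
N ≤ 4.2678, so the largest integer N is 4.

4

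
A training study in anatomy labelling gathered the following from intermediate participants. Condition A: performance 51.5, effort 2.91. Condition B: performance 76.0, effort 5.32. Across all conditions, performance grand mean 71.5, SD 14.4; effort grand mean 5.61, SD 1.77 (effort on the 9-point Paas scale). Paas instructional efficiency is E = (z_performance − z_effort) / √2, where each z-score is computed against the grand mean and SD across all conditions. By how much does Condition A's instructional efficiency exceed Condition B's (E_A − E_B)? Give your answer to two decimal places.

Condition A: z_P = (51.5 − 71.5)/14.4 = -1.3889; z_E = (2.91 − 5.61)/1.77 = -1.5254; E_A = (-1.3889 − (-1.5254))/√2 = 0.0965.
Condition B: z_P = (76.0 − 71.5)/14.4 = 0.3125; z_E = (5.32 − 5.61)/1.77 = -0.1638; E_B = (0.3125 − (-0.1638))/√2 = 0.3368.
E_A − E_B = 0.0965 − 0.3368 = -0.2403 ≈ -0.24.

-0.24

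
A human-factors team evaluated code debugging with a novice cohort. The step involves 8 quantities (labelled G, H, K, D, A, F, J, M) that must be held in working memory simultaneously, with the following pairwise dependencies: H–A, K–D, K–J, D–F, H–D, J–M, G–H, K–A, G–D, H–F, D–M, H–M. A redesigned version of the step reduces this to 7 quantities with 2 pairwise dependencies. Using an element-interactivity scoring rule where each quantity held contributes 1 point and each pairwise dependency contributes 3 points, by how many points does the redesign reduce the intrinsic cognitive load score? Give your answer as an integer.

31

Original: 8 × 1 + 12 × 3 = 8 + 36 = 44.
Redesigned: 7 × 1 + 2 × 3 = 7 + 6 = 13.
Reduction = 44 − 13 = 31.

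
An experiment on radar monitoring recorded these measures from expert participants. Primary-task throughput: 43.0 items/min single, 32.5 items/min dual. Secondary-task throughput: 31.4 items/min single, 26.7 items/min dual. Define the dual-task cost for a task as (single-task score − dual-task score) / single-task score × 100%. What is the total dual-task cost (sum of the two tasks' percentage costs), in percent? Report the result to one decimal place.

39.4

Primary cost = (43.0 − 32.5) / 43.0 × 100% = 24.4186%.
Secondary cost = (31.4 − 26.7) / 31.4 × 100% = 14.9682%.
Total = 24.4186% + 14.9682% = 39.3868% ≈ 39.4%.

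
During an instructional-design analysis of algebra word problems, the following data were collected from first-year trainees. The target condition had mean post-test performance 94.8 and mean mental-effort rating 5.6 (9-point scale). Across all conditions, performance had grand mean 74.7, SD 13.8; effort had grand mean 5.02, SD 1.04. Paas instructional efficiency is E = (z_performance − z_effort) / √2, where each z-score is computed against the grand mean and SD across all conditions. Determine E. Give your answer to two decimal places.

z_performance = (94.8 − 74.7) / 13.8 = 20.1000 / 13.8 = 1.4565.
z_effort = (5.6 − 5.02) / 1.04 = 0.5800 / 1.04 = 0.5577.
z_P − z_E = 1.4565 − 0.5577 = 0.8988.
E = 0.8988 / √2 = 0.8988 / 1.41421 = 0.6355 ≈ 0.64.

0.64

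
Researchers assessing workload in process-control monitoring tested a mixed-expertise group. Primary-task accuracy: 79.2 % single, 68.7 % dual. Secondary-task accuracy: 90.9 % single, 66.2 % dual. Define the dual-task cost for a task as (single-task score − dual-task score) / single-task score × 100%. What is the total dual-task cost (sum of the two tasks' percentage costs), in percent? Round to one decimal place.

Primary cost = (79.2 − 68.7) / 79.2 × 100% = 13.2576%.
Secondary cost = (90.9 − 66.2) / 90.9 × 100% = 27.1727%.
Total = 13.2576% + 27.1727% = 40.4303% ≈ 40.4%.

40.4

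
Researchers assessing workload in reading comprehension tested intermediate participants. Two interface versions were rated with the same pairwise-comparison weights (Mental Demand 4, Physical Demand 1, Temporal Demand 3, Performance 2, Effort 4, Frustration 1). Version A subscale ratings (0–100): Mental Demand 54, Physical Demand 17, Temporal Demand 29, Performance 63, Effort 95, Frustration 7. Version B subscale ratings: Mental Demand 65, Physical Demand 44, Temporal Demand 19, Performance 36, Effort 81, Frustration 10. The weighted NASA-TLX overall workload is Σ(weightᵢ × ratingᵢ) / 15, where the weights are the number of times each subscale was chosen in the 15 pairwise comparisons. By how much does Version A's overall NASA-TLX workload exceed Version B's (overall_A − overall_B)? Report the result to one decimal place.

4.4

Version A weighted sum = 4·54 + 1·17 + 3·29 + 2·63 + 4·95 + 1·7 = 216 + 17 + 87 + 126 + 380 + 7 = 833; overall_A = 833/15 = 55.5333.
Version B weighted sum = 4·65 + 1·44 + 3·19 + 2·36 + 4·81 + 1·10 = 260 + 44 + 57 + 72 + 324 + 10 = 767; overall_B = 767/15 = 51.1333.
Difference = 55.5333 − 51.1333 = 4.4000 ≈ 4.4.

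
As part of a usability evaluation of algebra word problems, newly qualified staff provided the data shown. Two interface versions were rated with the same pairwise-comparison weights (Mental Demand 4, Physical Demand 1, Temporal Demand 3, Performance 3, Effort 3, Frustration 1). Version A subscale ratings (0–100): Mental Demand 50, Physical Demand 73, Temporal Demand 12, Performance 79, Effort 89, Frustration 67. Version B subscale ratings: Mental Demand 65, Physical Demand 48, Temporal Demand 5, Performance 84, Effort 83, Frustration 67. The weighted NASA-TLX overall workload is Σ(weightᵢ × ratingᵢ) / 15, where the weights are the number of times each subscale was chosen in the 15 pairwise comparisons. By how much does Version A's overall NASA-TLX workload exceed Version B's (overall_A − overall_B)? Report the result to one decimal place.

Version A weighted sum = 4·50 + 1·73 + 3·12 + 3·79 + 3·89 + 1·67 = 200 + 73 + 36 + 237 + 267 + 67 = 880; overall_A = 880/15 = 58.6667.
Version B weighted sum = 4·65 + 1·48 + 3·5 + 3·84 + 3·83 + 1·67 = 260 + 48 + 15 + 252 + 249 + 67 = 891; overall_B = 891/15 = 59.4000.
Difference = 58.6667 − 59.4000 = -0.7333 ≈ -0.7.

-0.7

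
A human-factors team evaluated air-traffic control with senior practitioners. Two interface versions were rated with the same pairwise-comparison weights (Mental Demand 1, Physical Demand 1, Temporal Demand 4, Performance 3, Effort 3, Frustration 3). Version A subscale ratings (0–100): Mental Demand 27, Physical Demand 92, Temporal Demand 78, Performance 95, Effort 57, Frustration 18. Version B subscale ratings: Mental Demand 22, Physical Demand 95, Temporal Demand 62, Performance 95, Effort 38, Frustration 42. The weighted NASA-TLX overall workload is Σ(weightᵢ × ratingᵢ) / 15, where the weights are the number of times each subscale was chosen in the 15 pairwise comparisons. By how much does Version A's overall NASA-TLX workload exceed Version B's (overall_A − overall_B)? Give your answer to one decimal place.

3.4

Version A weighted sum = 1·27 + 1·92 + 4·78 + 3·95 + 3·57 + 3·18 = 27 + 92 + 312 + 285 + 171 + 54 = 941; overall_A = 941/15 = 62.7333.
Version B weighted sum = 1·22 + 1·95 + 4·62 + 3·95 + 3·38 + 3·42 = 22 + 95 + 248 + 285 + 114 + 126 = 890; overall_B = 890/15 = 59.3333.
Difference = 62.7333 − 59.3333 = 3.4000 ≈ 3.4.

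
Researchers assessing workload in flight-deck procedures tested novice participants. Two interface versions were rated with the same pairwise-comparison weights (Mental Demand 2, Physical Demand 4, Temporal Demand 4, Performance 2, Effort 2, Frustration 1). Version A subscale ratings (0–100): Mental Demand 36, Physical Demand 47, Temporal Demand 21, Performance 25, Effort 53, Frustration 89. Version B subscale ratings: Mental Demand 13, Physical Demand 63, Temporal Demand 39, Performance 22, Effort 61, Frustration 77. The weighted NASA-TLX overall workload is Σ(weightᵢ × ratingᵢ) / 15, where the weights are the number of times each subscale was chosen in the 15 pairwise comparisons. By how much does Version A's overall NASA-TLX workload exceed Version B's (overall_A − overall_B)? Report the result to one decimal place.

-5.9

Version A weighted sum = 2·36 + 4·47 + 4·21 + 2·25 + 2·53 + 1·89 = 72 + 188 + 84 + 50 + 106 + 89 = 589; overall_A = 589/15 = 39.2667.
Version B weighted sum = 2·13 + 4·63 + 4·39 + 2·22 + 2·61 + 1·77 = 26 + 252 + 156 + 44 + 122 + 77 = 677; overall_B = 677/15 = 45.1333.
Difference = 39.2667 − 45.1333 = -5.8666 ≈ -5.9.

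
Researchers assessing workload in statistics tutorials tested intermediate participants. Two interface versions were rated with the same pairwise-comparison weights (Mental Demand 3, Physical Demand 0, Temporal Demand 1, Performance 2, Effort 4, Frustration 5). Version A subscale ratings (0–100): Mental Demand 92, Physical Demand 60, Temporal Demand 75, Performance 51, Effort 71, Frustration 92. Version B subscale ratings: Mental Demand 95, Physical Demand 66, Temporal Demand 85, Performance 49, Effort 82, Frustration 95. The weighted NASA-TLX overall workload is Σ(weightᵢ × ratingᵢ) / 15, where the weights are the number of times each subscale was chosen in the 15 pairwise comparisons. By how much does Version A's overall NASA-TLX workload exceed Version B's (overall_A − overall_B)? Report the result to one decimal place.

Version A weighted sum = 3·92 + 0·60 + 1·75 + 2·51 + 4·71 + 5·92 = 276 + 0 + 75 + 102 + 284 + 460 = 1197; overall_A = 1197/15 = 79.8000.
Version B weighted sum = 3·95 + 0·66 + 1·85 + 2·49 + 4·82 + 5·95 = 285 + 0 + 85 + 98 + 328 + 475 = 1271; overall_B = 1271/15 = 84.7333.
Difference = 79.8000 − 84.7333 = -4.9333 ≈ -4.9.

-4.9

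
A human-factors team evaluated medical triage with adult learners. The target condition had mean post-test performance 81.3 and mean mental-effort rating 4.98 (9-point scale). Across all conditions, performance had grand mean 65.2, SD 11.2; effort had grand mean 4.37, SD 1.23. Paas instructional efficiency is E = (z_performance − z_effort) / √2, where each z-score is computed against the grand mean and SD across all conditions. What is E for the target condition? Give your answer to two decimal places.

z_performance = (81.3 − 65.2) / 11.2 = 16.1000 / 11.2 = 1.4375.
z_effort = (4.98 − 4.37) / 1.23 = 0.6100 / 1.23 = 0.4959.
z_P − z_E = 1.4375 − 0.4959 = 0.9416.
E = 0.9416 / √2 = 0.9416 / 1.41421 = 0.6658 ≈ 0.67.

0.67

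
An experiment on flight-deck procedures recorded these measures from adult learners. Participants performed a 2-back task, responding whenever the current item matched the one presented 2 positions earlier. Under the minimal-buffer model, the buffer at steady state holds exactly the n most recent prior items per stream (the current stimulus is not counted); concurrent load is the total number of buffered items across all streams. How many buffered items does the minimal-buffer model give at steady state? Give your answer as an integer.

2

The buffer holds the 2 most recent prior items.
Steady-state concurrent load = 2 items.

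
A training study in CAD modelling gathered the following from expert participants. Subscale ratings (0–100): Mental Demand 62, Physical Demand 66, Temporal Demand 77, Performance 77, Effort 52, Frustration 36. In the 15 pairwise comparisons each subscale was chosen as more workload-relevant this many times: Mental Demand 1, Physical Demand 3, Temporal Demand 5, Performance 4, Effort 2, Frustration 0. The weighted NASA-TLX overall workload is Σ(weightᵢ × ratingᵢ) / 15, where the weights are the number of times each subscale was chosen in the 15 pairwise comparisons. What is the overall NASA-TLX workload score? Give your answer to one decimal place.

The tallies are the weights (they sum to 15).
Weighted sum = 1·62 + 3·66 + 5·77 + 4·77 + 2·52 + 0·36
            = 62 + 198 + 385 + 308 + 104 + 0 = 1057.
Overall workload = 1057 / 15 = 70.4667 ≈ 70.5.

70.5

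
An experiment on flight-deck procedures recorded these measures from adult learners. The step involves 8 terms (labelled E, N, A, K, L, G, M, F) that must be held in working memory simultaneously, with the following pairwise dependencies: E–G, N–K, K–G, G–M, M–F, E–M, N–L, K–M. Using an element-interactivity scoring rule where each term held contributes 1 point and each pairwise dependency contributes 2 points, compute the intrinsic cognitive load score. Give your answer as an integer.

Count of terms held simultaneously: 8.
Count of pairwise dependencies listed: 8.
Element contribution: 8 × 1 = 8.
Interaction contribution: 8 × 2 = 16.
Intrinsic load = 8 + 16 = 24.

24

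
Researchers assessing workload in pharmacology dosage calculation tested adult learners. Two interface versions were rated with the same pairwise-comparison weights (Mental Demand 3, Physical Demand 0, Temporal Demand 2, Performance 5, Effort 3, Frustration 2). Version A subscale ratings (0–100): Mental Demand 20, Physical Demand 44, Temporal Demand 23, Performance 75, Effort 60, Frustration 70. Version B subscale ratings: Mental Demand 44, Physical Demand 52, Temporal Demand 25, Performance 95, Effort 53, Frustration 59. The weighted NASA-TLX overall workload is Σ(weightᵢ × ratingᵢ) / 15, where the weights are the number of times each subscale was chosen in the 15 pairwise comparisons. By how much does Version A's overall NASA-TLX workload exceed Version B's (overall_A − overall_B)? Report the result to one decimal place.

Version A weighted sum = 3·20 + 0·44 + 2·23 + 5·75 + 3·60 + 2·70 = 60 + 0 + 46 + 375 + 180 + 140 = 801; overall_A = 801/15 = 53.4000.
Version B weighted sum = 3·44 + 0·52 + 2·25 + 5·95 + 3·53 + 2·59 = 132 + 0 + 50 + 475 + 159 + 118 = 934; overall_B = 934/15 = 62.2667.
Difference = 53.4000 − 62.2667 = -8.8667 ≈ -8.9.

-8.9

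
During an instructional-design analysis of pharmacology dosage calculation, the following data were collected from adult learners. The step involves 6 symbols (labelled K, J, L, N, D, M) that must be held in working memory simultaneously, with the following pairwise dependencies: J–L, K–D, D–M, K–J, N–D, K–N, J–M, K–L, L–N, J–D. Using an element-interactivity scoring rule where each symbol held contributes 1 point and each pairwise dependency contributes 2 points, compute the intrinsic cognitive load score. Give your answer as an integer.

26

Count of symbols held simultaneously: 6.
Count of pairwise dependencies listed: 10.
Element contribution: 6 × 1 = 6.
Interaction contribution: 10 × 2 = 20.
Intrinsic load = 6 + 20 = 26.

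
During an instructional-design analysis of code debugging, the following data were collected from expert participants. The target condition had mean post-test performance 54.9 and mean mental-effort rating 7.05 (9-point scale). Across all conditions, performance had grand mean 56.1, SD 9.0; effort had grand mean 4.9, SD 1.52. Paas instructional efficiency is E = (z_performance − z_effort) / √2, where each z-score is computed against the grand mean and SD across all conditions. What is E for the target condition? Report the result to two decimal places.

z_performance = (54.9 − 56.1) / 9.0 = -1.2000 / 9.0 = -0.1333.
z_effort = (7.05 − 4.9) / 1.52 = 2.1500 / 1.52 = 1.4145.
z_P − z_E = -0.1333 − 1.4145 = -1.5478.
E = -1.5478 / √2 = -1.5478 / 1.41421 = -1.0945 ≈ -1.09.

-1.09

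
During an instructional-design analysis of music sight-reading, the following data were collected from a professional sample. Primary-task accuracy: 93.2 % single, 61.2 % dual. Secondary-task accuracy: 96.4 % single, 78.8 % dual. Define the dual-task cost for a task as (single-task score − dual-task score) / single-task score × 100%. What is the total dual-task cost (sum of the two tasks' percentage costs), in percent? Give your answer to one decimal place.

52.6

Primary cost = (93.2 − 61.2) / 93.2 × 100% = 34.3348%.
Secondary cost = (96.4 − 78.8) / 96.4 × 100% = 18.2573%.
Total = 34.3348% + 18.2573% = 52.5921% ≈ 52.6%.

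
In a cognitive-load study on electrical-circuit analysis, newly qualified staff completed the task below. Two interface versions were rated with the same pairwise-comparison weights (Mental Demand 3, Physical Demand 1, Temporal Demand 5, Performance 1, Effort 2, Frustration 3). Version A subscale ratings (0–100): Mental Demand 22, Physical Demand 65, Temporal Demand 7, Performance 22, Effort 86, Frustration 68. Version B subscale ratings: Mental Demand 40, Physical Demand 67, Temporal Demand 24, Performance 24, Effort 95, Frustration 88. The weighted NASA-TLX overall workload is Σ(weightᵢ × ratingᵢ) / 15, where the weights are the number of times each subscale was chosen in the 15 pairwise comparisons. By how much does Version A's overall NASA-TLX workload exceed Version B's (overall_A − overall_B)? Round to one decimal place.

Version A weighted sum = 3·22 + 1·65 + 5·7 + 1·22 + 2·86 + 3·68 = 66 + 65 + 35 + 22 + 172 + 204 = 564; overall_A = 564/15 = 37.6000.
Version B weighted sum = 3·40 + 1·67 + 5·24 + 1·24 + 2·95 + 3·88 = 120 + 67 + 120 + 24 + 190 + 264 = 785; overall_B = 785/15 = 52.3333.
Difference = 37.6000 − 52.3333 = -14.7333 ≈ -14.7.

-14.7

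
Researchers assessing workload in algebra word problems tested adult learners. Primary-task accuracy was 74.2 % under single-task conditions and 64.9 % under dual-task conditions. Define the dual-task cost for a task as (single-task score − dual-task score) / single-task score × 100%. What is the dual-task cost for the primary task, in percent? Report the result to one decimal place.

Cost = (74.2 − 64.9) / 74.2 × 100%
     = 9.3000 / 74.2 × 100% = 12.5337%.
≈ 12.5%.

12.5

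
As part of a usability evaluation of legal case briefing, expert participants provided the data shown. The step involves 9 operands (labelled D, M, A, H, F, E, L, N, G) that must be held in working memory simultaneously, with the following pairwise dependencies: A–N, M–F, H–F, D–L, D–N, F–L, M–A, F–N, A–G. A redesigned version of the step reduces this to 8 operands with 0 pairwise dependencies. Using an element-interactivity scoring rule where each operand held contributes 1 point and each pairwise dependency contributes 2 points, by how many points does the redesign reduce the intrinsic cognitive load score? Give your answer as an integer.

Original: 9 × 1 + 9 × 2 = 9 + 18 = 27.
Redesigned: 8 × 1 + 0 × 2 = 8 + 0 = 8.
Reduction = 27 − 8 = 19.

19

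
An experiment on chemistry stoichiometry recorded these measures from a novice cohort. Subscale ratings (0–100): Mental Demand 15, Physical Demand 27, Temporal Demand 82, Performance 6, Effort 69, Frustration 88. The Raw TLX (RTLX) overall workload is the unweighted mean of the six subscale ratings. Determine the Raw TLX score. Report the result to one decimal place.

47.8

Sum of ratings = 15 + 27 + 82 + 6 + 69 + 88 = 287.
RTLX = 287 / 6 = 47.8333 ≈ 47.8.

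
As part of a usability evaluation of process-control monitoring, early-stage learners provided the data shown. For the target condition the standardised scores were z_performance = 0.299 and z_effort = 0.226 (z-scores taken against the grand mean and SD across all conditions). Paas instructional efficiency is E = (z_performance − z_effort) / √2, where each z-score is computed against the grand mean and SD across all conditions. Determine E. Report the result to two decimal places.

0.05

z_P − z_E = 0.299 − 0.226 = 0.0730.
E = 0.0730 / √2 = 0.0730 / 1.41421 = 0.0516 ≈ 0.05.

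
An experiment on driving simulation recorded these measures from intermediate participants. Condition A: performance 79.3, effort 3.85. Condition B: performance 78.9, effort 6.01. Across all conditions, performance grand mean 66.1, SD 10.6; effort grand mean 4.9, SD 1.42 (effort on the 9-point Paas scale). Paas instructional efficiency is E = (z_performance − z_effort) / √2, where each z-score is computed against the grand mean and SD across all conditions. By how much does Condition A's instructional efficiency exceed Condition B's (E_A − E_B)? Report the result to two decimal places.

1.10

Condition A: z_P = (79.3 − 66.1)/10.6 = 1.2453; z_E = (3.85 − 4.9)/1.42 = -0.7394; E_A = (1.2453 − (-0.7394))/√2 = 1.4034.
Condition B: z_P = (78.9 − 66.1)/10.6 = 1.2075; z_E = (6.01 − 4.9)/1.42 = 0.7817; E_B = (1.2075 − 0.7817)/√2 = 0.3011.
E_A − E_B = 1.4034 − 0.3011 = 1.1023 ≈ 1.10.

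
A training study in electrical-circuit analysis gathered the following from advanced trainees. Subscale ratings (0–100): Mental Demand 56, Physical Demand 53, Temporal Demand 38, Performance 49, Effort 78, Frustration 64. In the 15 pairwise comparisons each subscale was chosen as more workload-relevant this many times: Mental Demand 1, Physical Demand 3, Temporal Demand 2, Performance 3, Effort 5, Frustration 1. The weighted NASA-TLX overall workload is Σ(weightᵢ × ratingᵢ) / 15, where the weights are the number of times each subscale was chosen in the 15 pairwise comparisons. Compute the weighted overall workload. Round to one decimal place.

59.5

The tallies are the weights (they sum to 15).
Weighted sum = 1·56 + 3·53 + 2·38 + 3·49 + 5·78 + 1·64
            = 56 + 159 + 76 + 147 + 390 + 64 = 892.
Overall workload = 892 / 15 = 59.4667 ≈ 59.5.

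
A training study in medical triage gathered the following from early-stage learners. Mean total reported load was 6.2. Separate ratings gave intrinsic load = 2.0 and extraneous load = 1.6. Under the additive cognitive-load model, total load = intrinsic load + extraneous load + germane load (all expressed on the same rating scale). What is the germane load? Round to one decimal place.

germane load = total − intrinsic − extraneous
             = 6.2 − 2.0 − 1.6 = 2.6.

2.6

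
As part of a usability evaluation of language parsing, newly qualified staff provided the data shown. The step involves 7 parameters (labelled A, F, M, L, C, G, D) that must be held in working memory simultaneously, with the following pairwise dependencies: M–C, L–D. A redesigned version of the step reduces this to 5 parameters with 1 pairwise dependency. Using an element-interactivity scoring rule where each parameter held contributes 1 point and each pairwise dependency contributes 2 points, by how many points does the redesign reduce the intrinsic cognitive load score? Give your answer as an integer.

4

Original: 7 × 1 + 2 × 2 = 7 + 4 = 11.
Redesigned: 5 × 1 + 1 × 2 = 5 + 2 = 7.
Reduction = 11 − 7 = 4.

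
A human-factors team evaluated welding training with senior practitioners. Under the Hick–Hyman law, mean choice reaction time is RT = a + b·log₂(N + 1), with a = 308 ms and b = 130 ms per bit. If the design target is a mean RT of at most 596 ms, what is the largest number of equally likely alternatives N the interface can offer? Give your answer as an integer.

3

Set 308 + 130·log₂(N + 1) ≤ 596.
log₂(N + 1) ≤ (596 − 308) / 130 = 2.2154.
N + 1 ≤ 2^2.2154 = 4.6441.
N ≤ 3.6441, so the largest integer N is 3.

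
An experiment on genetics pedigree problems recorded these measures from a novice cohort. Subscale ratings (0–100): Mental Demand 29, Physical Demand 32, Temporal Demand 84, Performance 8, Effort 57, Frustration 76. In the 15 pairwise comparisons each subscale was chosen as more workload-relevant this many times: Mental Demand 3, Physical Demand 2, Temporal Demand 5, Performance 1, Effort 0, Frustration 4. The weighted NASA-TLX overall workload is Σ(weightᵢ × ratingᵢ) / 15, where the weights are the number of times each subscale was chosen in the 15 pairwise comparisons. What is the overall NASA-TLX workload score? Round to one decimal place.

58.9

The tallies are the weights (they sum to 15).
Weighted sum = 3·29 + 2·32 + 5·84 + 1·8 + 0·57 + 4·76
            = 87 + 64 + 420 + 8 + 0 + 304 = 883.
Overall workload = 883 / 15 = 58.8667 ≈ 58.9.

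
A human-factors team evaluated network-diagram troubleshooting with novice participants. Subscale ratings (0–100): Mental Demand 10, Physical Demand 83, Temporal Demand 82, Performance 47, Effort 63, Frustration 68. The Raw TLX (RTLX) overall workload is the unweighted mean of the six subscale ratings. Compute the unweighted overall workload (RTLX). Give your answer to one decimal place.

Sum of ratings = 10 + 83 + 82 + 47 + 63 + 68 = 353.
RTLX = 353 / 6 = 58.8333 ≈ 58.8.

58.8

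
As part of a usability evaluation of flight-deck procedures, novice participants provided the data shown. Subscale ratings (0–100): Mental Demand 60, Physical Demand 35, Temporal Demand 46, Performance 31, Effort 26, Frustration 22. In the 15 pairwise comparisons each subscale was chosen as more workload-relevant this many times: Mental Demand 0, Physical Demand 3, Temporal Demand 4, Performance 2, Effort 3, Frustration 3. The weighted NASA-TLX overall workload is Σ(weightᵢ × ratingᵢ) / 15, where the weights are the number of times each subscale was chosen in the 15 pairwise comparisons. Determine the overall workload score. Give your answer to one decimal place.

33.0

The tallies are the weights (they sum to 15).
Weighted sum = 0·60 + 3·35 + 4·46 + 2·31 + 3·26 + 3·22
            = 0 + 105 + 184 + 62 + 78 + 66 = 495.
Overall workload = 495 / 15 = 33.0000 ≈ 33.0.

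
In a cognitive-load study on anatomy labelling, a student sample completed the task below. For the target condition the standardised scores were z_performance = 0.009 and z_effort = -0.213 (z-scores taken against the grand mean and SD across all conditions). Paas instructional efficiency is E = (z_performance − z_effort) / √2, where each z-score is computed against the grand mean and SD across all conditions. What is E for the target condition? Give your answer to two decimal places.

0.16

z_P − z_E = 0.009 − (-0.213) = 0.2220.
E = 0.2220 / √2 = 0.2220 / 1.41421 = 0.1570 ≈ 0.16.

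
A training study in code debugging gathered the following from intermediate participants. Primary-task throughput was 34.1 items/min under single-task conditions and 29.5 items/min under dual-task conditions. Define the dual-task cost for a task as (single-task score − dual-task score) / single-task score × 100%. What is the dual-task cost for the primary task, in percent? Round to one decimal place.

13.5

Cost = (34.1 − 29.5) / 34.1 × 100%
     = 4.6000 / 34.1 × 100% = 13.4897%.
≈ 13.5%.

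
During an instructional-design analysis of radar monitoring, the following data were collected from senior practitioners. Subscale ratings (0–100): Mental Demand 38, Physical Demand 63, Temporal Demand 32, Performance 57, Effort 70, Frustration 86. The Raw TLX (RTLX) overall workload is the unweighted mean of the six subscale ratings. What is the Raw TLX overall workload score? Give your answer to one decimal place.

57.7

Sum of ratings = 38 + 63 + 32 + 57 + 70 + 86 = 346.
RTLX = 346 / 6 = 57.6667 ≈ 57.7.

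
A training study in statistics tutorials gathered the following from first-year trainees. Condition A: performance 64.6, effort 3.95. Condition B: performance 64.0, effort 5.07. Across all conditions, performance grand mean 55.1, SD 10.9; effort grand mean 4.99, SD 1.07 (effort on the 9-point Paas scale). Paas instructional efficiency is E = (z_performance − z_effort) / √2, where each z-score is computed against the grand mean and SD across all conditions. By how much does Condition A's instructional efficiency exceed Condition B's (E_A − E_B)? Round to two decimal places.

0.78

Condition A: z_P = (64.6 − 55.1)/10.9 = 0.8716; z_E = (3.95 − 4.99)/1.07 = -0.9720; E_A = (0.8716 − (-0.9720))/√2 = 1.3036.
Condition B: z_P = (64.0 − 55.1)/10.9 = 0.8165; z_E = (5.07 − 4.99)/1.07 = 0.0748; E_B = (0.8165 − 0.0748)/√2 = 0.5245.
E_A − E_B = 1.3036 − 0.5245 = 0.7791 ≈ 0.78.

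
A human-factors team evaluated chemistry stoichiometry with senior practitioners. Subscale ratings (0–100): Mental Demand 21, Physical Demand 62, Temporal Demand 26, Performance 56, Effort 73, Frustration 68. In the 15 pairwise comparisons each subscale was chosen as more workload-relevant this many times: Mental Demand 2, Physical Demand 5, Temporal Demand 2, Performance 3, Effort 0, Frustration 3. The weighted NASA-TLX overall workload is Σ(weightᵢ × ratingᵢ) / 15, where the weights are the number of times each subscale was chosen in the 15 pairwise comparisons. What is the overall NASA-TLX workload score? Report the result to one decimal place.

The tallies are the weights (they sum to 15).
Weighted sum = 2·21 + 5·62 + 2·26 + 3·56 + 0·73 + 3·68
            = 42 + 310 + 52 + 168 + 0 + 204 = 776.
Overall workload = 776 / 15 = 51.7333 ≈ 51.7.

51.7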